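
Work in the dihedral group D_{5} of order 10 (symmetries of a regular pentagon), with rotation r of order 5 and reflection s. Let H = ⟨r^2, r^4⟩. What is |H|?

5

|⟨r^2⟩| = 5 and |⟨r^4⟩| = 5, so |H| is a multiple of lcm(5, 5) = 5 and divides |G| = 10.
Closing under the operation: H = {e, r, r^2, r^3, r^4}, so |H| = 5.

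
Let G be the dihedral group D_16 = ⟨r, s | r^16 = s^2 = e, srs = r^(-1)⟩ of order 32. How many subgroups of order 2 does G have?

|G| = 32 and 2 | 32, so subgroups of order 2 are possible by Lagrange.
The subgroups of order 2 are: {e, r^10s}; {e, r^11s}; {e, r^12s}; {e, r^13s}; … (17 in all).
So G has 17 subgroups of order 2.

17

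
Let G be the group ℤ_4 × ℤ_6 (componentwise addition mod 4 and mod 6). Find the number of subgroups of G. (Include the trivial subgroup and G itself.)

16

|G| = 24, so by Lagrange every subgroup order divides 24. Divisors: 1, 2, 3, 4, 6, 8, 12, 24.
Subgroups by order — order 1: 1; order 2: 3; order 3: 1; order 4: 3; order 6: 3; order 8: 1; order 12: 3; order 24: 1.
Total: 1 + 3 + 1 + 3 + 3 + 1 + 3 + 1 = 16.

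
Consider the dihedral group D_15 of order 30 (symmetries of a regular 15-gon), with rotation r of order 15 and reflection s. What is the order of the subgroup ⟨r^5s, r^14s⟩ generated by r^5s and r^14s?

10

|⟨r^5s⟩| = 2 and |⟨r^14s⟩| = 2, so |H| is a multiple of lcm(2, 2) = 2 and divides |G| = 30.
Closing under the operation: H = {e, r^3, r^6, r^9, r^12, r^2s, r^5s, r^8s, r^11s, r^14s}, so |H| = 10.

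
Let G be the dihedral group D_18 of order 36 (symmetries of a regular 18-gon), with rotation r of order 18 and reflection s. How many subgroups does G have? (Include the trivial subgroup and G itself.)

|G| = 36, so by Lagrange every subgroup order divides 36. Divisors: 1, 2, 3, 4, 6, 9, 12, 18, 36.
Subgroups by order — order 1: 1; order 2: 19; order 3: 1; order 4: 9; order 6: 7; order 9: 1; order 12: 3; order 18: 3; order 36: 1.
Total: 1 + 19 + 1 + 9 + 7 + 1 + 3 + 3 + 1 = 45.

45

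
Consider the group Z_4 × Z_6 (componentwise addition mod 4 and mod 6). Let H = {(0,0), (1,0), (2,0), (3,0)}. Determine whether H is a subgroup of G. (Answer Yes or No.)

|H| = 4 divides |G| = 24, consistent with Lagrange.
H contains the identity, every element's inverse is in H, and H is closed under +: it is a subgroup.
In fact H = ⟨(1,0)⟩.

Yes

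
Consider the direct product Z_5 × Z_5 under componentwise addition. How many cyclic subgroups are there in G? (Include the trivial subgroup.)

7

Group the elements of G by the cyclic subgroup they generate; each cyclic subgroup of order d accounts for φ(d) elements.
Cyclic subgroups by order — order 1: 1; order 5: 6.
Total: 7.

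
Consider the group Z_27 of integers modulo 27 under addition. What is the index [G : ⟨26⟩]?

1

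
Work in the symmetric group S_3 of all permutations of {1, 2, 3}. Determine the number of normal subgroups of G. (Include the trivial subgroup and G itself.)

3

G has 6 subgroups. Checking conjugation-invariance by order — order 1: 1/1 normal; order 2: 0/3 normal; order 3: 1/1 normal; order 6: 1/1 normal.
Total normal subgroups: 3.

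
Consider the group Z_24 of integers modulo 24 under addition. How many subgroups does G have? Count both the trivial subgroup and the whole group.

A cyclic group of order 24 has exactly one subgroup for each divisor of 24.
Divisors of 24: 1, 2, 3, 4, 6, 8, 12, 24.
So Z_24 has 8 subgroups.

8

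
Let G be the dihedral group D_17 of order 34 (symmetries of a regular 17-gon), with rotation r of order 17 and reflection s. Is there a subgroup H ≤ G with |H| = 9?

9 does not divide |G| = 34, so by Lagrange no subgroup of order 9 exists.

No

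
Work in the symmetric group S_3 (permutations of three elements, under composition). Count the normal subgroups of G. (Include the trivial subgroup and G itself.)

3

G has 6 subgroups. Checking conjugation-invariance by order — order 1: 1/1 normal; order 2: 0/3 normal; order 3: 1/1 normal; order 6: 1/1 normal.
Total normal subgroups: 3.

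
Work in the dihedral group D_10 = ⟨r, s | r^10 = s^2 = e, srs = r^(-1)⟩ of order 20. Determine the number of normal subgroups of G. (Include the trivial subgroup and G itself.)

G has 22 subgroups. Checking conjugation-invariance by order — order 1: 1/1 normal; order 2: 1/11 normal; order 4: 0/5 normal; order 5: 1/1 normal; order 10: 3/3 normal; order 20: 1/1 normal.
Total normal subgroups: 7.

7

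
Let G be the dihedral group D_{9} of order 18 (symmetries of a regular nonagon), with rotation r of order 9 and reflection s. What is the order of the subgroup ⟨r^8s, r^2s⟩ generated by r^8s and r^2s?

|⟨r^8s⟩| = 2 and |⟨r^2s⟩| = 2, so |H| is a multiple of lcm(2, 2) = 2 and divides |G| = 18.
Closing under the operation: H = {e, r^3, r^6, r^2s, r^5s, r^8s}, so |H| = 6.

6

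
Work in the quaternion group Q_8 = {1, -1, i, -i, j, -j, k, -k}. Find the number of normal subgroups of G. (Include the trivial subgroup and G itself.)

G has 6 subgroups. Checking conjugation-invariance by order — order 1: 1/1 normal; order 2: 1/1 normal; order 4: 3/3 normal; order 8: 1/1 normal.
Total normal subgroups: 6.

6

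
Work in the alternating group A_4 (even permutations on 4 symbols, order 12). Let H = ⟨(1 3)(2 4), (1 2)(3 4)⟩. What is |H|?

4

|⟨(1 3)(2 4)⟩| = 2 and |⟨(1 2)(3 4)⟩| = 2, so |H| is a multiple of lcm(2, 2) = 2 and divides |G| = 12.
Closing under the operation: H = {e, (1 2)(3 4), (1 3)(2 4), (1 4)(2 3)}, so |H| = 4.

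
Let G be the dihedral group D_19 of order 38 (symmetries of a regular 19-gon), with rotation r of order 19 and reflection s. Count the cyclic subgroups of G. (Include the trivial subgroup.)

21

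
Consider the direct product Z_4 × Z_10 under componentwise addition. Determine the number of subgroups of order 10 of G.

3

|G| = 40 and 10 | 40, so subgroups of order 10 are possible by Lagrange.
The subgroups of order 10 are: {(0,0), (0,1), (0,2), (0,3), (0,4), (0,5), (0,6), (0,7), (0,8), (0,9)}; {(0,0), (0,2), (0,4), (0,6), (0,8), (2,0), (2,2), (2,4), (2,6), (2,8)}; {(0,0), (0,2), (0,4), (0,6), (0,8), (2,1), (2,3), (2,5), (2,7), (2,9)}.
So G has 3 subgroups of order 10.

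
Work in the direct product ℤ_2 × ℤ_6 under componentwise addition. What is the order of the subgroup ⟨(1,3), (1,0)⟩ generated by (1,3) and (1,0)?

4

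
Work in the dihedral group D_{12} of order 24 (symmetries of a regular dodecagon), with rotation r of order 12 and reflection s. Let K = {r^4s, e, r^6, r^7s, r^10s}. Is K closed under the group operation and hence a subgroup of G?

No

|K| = 5 does not divide |G| = 24, so by Lagrange K is not a subgroup.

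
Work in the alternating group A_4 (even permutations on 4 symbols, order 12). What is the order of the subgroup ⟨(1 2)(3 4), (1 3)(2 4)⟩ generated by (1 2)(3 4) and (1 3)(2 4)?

|⟨(1 2)(3 4)⟩| = 2 and |⟨(1 3)(2 4)⟩| = 2, so |H| is a multiple of lcm(2, 2) = 2 and divides |G| = 12.
Closing under the operation: H = {e, (1 2)(3 4), (1 3)(2 4), (1 4)(2 3)}, so |H| = 4.

4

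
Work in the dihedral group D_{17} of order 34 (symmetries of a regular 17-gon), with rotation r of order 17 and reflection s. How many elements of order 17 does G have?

16

Enumerating element orders in G gives 16 elements of order 17.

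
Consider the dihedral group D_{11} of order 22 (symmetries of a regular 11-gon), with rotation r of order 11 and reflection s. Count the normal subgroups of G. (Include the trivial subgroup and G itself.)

3

G has 14 subgroups. Checking conjugation-invariance by order — order 1: 1/1 normal; order 2: 0/11 normal; order 11: 1/1 normal; order 22: 1/1 normal.
Total normal subgroups: 3.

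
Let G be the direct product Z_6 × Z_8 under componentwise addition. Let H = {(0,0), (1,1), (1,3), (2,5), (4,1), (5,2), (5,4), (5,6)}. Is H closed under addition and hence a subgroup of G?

(1,3) ∈ H but its inverse (5,5) ∉ H, so H is not a subgroup.

No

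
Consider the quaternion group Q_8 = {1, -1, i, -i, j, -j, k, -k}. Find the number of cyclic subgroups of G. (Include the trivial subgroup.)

5

A cyclic subgroup of order d is generated by each of its φ(d) elements of order d, so the cyclic subgroups of order d number (#elements of order d)/φ(d).
Cyclic subgroups by order — order 1: 1; order 2: 1; order 4: 3.
Total: 5.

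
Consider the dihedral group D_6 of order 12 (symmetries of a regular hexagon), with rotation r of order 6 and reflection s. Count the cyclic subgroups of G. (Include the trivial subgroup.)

Group the elements of G by the cyclic subgroup they generate; each cyclic subgroup of order d accounts for φ(d) elements.
Cyclic subgroups by order — order 1: 1; order 2: 7; order 3: 1; order 6: 1.
Total: 10.

10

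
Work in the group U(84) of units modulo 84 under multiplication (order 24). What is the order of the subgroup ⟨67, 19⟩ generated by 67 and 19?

|⟨67⟩| = 6 and |⟨19⟩| = 6, so |H| is a multiple of lcm(6, 6) = 6 and divides |G| = 24.
Closing under the operation: H = {1, 13, 19, 25, 31, 37, 43, 55, 61, 67, 73, 79}, so |H| = 12.

12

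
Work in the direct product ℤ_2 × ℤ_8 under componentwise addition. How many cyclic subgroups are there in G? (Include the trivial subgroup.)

8

Each element a generates a cyclic subgroup ⟨a⟩; distinct elements may generate the same one (a cyclic group of order d has φ(d) generators).
Cyclic subgroups by order — order 1: 1; order 2: 3; order 4: 2; order 8: 2.
Total: 8.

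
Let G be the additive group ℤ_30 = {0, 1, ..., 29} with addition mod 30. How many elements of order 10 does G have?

4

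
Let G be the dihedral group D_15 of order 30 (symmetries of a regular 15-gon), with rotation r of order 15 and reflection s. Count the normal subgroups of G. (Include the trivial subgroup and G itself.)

G has 28 subgroups. Checking conjugation-invariance by order — order 1: 1/1 normal; order 2: 0/15 normal; order 3: 1/1 normal; order 5: 1/1 normal; order 6: 0/5 normal; order 10: 0/3 normal; order 15: 1/1 normal; order 30: 1/1 normal.
Total normal subgroups: 5.

5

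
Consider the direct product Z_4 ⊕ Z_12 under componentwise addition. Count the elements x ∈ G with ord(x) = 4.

12

An element (a,b) has order lcm(ord(a), ord(b)); count pairs with lcm equal to 4.
Enumerating gives 12 such elements.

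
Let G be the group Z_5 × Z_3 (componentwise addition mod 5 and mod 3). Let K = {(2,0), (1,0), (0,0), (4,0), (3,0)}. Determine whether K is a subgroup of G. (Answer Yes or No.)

Yes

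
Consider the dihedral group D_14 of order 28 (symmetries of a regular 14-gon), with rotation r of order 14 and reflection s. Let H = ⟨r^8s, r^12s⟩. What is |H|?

|⟨r^8s⟩| = 2 and |⟨r^12s⟩| = 2, so |H| is a multiple of lcm(2, 2) = 2 and divides |G| = 28.
Closing under the operation: H = {e, r^2, r^4, r^6, r^8, r^10, r^12, s, r^2s, r^4s, r^6s, r^8s, r^10s, r^12s}, so |H| = 14.

14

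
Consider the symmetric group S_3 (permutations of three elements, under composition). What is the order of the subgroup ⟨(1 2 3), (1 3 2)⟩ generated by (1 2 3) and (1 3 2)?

3

|⟨(1 2 3)⟩| = 3 and |⟨(1 3 2)⟩| = 3, so |H| is a multiple of lcm(3, 3) = 3 and divides |G| = 6.
Closing under the operation: H = {e, (1 2 3), (1 3 2)}, so |H| = 3.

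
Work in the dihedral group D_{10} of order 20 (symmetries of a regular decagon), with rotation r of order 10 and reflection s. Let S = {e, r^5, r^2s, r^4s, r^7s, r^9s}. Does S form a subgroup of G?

No

|S| = 6 does not divide |G| = 20, so by Lagrange S is not a subgroup.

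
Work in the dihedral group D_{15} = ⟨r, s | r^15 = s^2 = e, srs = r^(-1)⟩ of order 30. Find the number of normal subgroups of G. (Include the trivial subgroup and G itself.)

5

G has 28 subgroups. Checking conjugation-invariance by order — order 1: 1/1 normal; order 2: 0/15 normal; order 3: 1/1 normal; order 5: 1/1 normal; order 6: 0/5 normal; order 10: 0/3 normal; order 15: 1/1 normal; order 30: 1/1 normal.
Total normal subgroups: 5.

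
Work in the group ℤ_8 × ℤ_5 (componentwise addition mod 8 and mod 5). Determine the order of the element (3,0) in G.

The order of (3,0) in Z_8 × Z_5 is lcm(ord(3) in Z_8, ord(0) in Z_5).
ord(3) = 8 and ord(0) = 1, so |⟨(3,0)⟩| = lcm(8, 1) = 8.

8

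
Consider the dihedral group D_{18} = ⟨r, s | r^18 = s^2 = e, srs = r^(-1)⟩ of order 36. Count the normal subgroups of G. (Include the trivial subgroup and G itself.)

9

G has 45 subgroups. Checking conjugation-invariance by order — order 1: 1/1 normal; order 2: 1/19 normal; order 3: 1/1 normal; order 4: 0/9 normal; order 6: 1/7 normal; order 9: 1/1 normal; order 12: 0/3 normal; order 18: 3/3 normal; order 36: 1/1 normal.
Total normal subgroups: 9.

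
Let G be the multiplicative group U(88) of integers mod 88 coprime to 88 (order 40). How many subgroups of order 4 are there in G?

7

|G| = 40 and 4 | 40, so subgroups of order 4 are possible by Lagrange.
The subgroups of order 4 are: {1, 21, 23, 43}; {1, 21, 45, 65}; {1, 21, 67, 87}; {1, 23, 45, 67}; … (7 in all).
So G has 7 subgroups of order 4.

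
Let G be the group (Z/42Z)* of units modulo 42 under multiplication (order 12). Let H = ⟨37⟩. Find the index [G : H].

|⟨37⟩| = 3 and |G| = 12.
By Lagrange, [G : H] = |G|/|H| = 12/3 = 4.

4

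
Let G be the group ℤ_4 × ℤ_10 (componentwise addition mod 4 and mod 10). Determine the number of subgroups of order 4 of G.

|G| = 40 and 4 | 40, so subgroups of order 4 are possible by Lagrange.
The subgroups of order 4 are: {(0,0), (0,5), (2,0), (2,5)}; {(0,0), (1,0), (2,0), (3,0)}; {(0,0), (1,5), (2,0), (3,5)}.
So G has 3 subgroups of order 4.

3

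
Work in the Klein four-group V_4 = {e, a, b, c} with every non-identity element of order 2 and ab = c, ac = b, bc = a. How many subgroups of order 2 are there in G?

3

|G| = 4 and 2 | 4, so subgroups of order 2 are possible by Lagrange.
The subgroups of order 2 are: {e, a}; {e, b}; {e, c}.
So G has 3 subgroups of order 2.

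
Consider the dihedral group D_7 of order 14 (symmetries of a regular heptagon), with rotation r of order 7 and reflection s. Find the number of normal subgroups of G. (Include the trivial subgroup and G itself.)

G has 10 subgroups. Checking conjugation-invariance by order — order 1: 1/1 normal; order 2: 0/7 normal; order 7: 1/1 normal; order 14: 1/1 normal.
Total normal subgroups: 3.

3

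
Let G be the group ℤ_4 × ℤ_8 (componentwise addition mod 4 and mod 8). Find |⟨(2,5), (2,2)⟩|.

16

|⟨(2,5)⟩| = 8 and |⟨(2,2)⟩| = 4, so |H| is a multiple of lcm(8, 4) = 8 and divides |G| = 32.
Closing under the operation: H = {(0,0), (0,1), (0,2), (0,3), (0,4), (0,5), (0,6), (0,7), (2,0), (2,1), (2,2), (2,3), (2,4), (2,5), (2,6), (2,7)}, so |H| = 16.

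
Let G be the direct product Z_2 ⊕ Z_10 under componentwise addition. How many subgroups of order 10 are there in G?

3

|G| = 20 and 10 | 20, so subgroups of order 10 are possible by Lagrange.
The subgroups of order 10 are: {(0,0), (0,1), (0,2), (0,3), (0,4), (0,5), (0,6), (0,7), (0,8), (0,9)}; {(0,0), (0,2), (0,4), (0,6), (0,8), (1,0), (1,2), (1,4), (1,6), (1,8)}; {(0,0), (0,2), (0,4), (0,6), (0,8), (1,1), (1,3), (1,5), (1,7), (1,9)}.
So G has 3 subgroups of order 10.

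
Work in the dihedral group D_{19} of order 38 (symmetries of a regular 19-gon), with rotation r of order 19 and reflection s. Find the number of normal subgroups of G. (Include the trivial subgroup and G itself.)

G has 22 subgroups. Checking conjugation-invariance by order — order 1: 1/1 normal; order 2: 0/19 normal; order 19: 1/1 normal; order 38: 1/1 normal.
Total normal subgroups: 3.

3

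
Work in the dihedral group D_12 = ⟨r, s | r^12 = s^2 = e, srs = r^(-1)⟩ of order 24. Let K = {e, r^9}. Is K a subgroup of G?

No

r^9 ∈ K but its inverse r^3 ∉ K, so K is not a subgroup.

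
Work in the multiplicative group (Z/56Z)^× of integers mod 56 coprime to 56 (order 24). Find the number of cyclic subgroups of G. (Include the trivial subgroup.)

16

Each element a generates a cyclic subgroup ⟨a⟩; distinct elements may generate the same one (a cyclic group of order d has φ(d) generators).
Cyclic subgroups by order — order 1: 1; order 2: 7; order 3: 1; order 6: 7.
Total: 16.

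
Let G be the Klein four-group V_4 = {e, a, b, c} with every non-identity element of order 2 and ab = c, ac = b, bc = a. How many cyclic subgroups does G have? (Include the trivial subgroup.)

Each element a generates a cyclic subgroup ⟨a⟩; distinct elements may generate the same one (a cyclic group of order d has φ(d) generators).
Cyclic subgroups by order — order 1: 1; order 2: 3.
Total: 4.

4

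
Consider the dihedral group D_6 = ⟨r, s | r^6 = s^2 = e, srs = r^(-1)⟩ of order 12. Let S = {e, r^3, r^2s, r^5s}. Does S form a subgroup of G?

|S| = 4 divides |G| = 12, consistent with Lagrange.
S contains the identity, every element's inverse is in S, and S is closed under ·: it is a subgroup.

Yes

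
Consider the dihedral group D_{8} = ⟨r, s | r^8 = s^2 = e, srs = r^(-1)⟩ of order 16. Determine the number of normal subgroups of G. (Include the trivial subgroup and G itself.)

7

G has 19 subgroups. Checking conjugation-invariance by order — order 1: 1/1 normal; order 2: 1/9 normal; order 4: 1/5 normal; order 8: 3/3 normal; order 16: 1/1 normal.
Total normal subgroups: 7.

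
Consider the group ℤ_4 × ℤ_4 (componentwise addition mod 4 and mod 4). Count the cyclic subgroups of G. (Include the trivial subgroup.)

10

Group the elements of G by the cyclic subgroup they generate; each cyclic subgroup of order d accounts for φ(d) elements.
Cyclic subgroups by order — order 1: 1; order 2: 3; order 4: 6.
Total: 10.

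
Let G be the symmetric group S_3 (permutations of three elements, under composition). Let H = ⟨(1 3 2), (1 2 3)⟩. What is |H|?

3

|⟨(1 3 2)⟩| = 3 and |⟨(1 2 3)⟩| = 3, so |H| is a multiple of lcm(3, 3) = 3 and divides |G| = 6.
Closing under the operation: H = {e, (1 2 3), (1 3 2)}, so |H| = 3.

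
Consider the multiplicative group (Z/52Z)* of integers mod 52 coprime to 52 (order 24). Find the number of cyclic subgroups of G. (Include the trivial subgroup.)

Each element a generates a cyclic subgroup ⟨a⟩; distinct elements may generate the same one (a cyclic group of order d has φ(d) generators).
Cyclic subgroups by order — order 1: 1; order 2: 3; order 3: 1; order 4: 2; order 6: 3; order 12: 2.
Total: 12.

12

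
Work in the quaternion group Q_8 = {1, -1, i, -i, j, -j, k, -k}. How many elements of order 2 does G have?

The elements of order 2 are: -1.
That's 1.

1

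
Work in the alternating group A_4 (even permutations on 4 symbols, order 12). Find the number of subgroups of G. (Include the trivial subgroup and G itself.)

|G| = 12, so by Lagrange every subgroup order divides 12. Divisors: 1, 2, 3, 4, 6, 12.
Subgroups by order — order 1: 1; order 2: 3; order 3: 4; order 4: 1; order 6: 0; order 12: 1.
Total: 1 + 3 + 4 + 1 + 0 + 1 = 10.

10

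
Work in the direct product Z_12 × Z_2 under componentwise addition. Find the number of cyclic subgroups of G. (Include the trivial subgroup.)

12

Each element a generates a cyclic subgroup ⟨a⟩; distinct elements may generate the same one (a cyclic group of order d has φ(d) generators).
Cyclic subgroups by order — order 1: 1; order 2: 3; order 3: 1; order 4: 2; order 6: 3; order 12: 2.
Total: 12.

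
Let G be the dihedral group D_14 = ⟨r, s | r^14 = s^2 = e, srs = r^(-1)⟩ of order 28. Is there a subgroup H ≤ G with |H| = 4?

4 | 28. A subgroup of order 4 is {e, r^7, r^3s, r^10s}.

Yes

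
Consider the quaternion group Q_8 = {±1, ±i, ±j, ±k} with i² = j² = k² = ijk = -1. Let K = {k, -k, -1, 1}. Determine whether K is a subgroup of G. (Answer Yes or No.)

|K| = 4 divides |G| = 8, consistent with Lagrange.
K contains the identity, every element's inverse is in K, and K is closed under ·: it is a subgroup.
In fact K = ⟨-k⟩.

Yes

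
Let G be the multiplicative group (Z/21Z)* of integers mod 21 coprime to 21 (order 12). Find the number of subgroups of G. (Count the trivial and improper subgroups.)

10

|G| = 12, so by Lagrange every subgroup order divides 12. Divisors: 1, 2, 3, 4, 6, 12.
Subgroups by order — order 1: 1; order 2: 3; order 3: 1; order 4: 1; order 6: 3; order 12: 1.
Total: 1 + 3 + 1 + 1 + 3 + 1 = 10.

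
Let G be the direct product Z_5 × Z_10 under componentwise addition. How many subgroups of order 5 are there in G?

6

|G| = 50 and 5 | 50, so subgroups of order 5 are possible by Lagrange.
The subgroups of order 5 are: {(0,0), (0,2), (0,4), (0,6), (0,8)}; {(0,0), (1,0), (2,0), (3,0), (4,0)}; {(0,0), (1,2), (2,4), (3,6), (4,8)}; {(0,0), (1,4), (2,8), (3,2), (4,6)}; … (6 in all).
So G has 6 subgroups of order 5.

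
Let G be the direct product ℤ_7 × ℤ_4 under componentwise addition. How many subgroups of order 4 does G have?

1

|G| = 28 and 4 | 28, so subgroups of order 4 are possible by Lagrange.
The subgroups of order 4 are: {(0,0), (0,1), (0,2), (0,3)}.
So G has 1 subgroup of order 4.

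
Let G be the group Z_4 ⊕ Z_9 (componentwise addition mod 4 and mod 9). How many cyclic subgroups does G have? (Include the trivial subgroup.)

A cyclic subgroup of order d is generated by each of its φ(d) elements of order d, so the cyclic subgroups of order d number (#elements of order d)/φ(d).
Cyclic subgroups by order — order 1: 1; order 2: 1; order 3: 1; order 4: 1; order 6: 1; order 9: 1; order 12: 1; order 18: 1; order 36: 1.
Total: 9.

9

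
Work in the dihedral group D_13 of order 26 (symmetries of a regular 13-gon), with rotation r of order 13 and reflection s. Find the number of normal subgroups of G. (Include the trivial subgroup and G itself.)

3

G has 16 subgroups. Checking conjugation-invariance by order — order 1: 1/1 normal; order 2: 0/13 normal; order 13: 1/1 normal; order 26: 1/1 normal.
Total normal subgroups: 3.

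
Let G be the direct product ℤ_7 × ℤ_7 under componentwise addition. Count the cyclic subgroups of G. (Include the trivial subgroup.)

Group the elements of G by the cyclic subgroup they generate; each cyclic subgroup of order d accounts for φ(d) elements.
Cyclic subgroups by order — order 1: 1; order 7: 8.
Total: 9.

9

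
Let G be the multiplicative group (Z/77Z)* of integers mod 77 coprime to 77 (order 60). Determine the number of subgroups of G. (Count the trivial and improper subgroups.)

|G| = 60, so by Lagrange every subgroup order divides 60. Divisors: 1, 2, 3, 4, 5, 6, 10, 12, 15, 20, 30, 60.
Subgroups by order — order 1: 1; order 2: 3; order 3: 1; order 4: 1; order 5: 1; order 6: 3; order 10: 3; order 12: 1; order 15: 1; order 20: 1; order 30: 3; order 60: 1.
Total: 1 + 3 + 1 + 1 + 1 + 3 + 3 + 1 + 1 + 1 + 3 + 1 = 20.

20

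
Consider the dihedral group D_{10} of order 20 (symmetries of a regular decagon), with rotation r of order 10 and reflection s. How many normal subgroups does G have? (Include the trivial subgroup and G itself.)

G has 22 subgroups. Checking conjugation-invariance by order — order 1: 1/1 normal; order 2: 1/11 normal; order 4: 0/5 normal; order 5: 1/1 normal; order 10: 3/3 normal; order 20: 1/1 normal.
Total normal subgroups: 7.

7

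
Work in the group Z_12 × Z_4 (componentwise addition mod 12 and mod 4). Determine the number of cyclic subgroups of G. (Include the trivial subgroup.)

20

Each element a generates a cyclic subgroup ⟨a⟩; distinct elements may generate the same one (a cyclic group of order d has φ(d) generators).
Cyclic subgroups by order — order 1: 1; order 2: 3; order 3: 1; order 4: 6; order 6: 3; order 12: 6.
Total: 20.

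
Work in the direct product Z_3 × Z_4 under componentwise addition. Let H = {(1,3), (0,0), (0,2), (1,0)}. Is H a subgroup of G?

No

(1,0) ∈ H but its inverse (2,0) ∉ H, so H is not a subgroup.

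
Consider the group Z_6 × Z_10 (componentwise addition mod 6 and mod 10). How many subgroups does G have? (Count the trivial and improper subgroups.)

20

|G| = 60, so by Lagrange every subgroup order divides 60. Divisors: 1, 2, 3, 4, 5, 6, 10, 12, 15, 20, 30, 60.
Subgroups by order — order 1: 1; order 2: 3; order 3: 1; order 4: 1; order 5: 1; order 6: 3; order 10: 3; order 12: 1; order 15: 1; order 20: 1; order 30: 3; order 60: 1.
Total: 1 + 3 + 1 + 1 + 1 + 3 + 3 + 1 + 1 + 1 + 3 + 1 = 20.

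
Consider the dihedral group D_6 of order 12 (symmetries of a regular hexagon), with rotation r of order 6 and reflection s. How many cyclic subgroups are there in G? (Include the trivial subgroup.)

Group the elements of G by the cyclic subgroup they generate; each cyclic subgroup of order d accounts for φ(d) elements.
Cyclic subgroups by order — order 1: 1; order 2: 7; order 3: 1; order 6: 1.
Total: 10.

10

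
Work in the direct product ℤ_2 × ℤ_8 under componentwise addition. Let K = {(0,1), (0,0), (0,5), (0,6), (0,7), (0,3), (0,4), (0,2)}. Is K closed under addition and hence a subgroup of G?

|K| = 8 divides |G| = 16, consistent with Lagrange.
K contains the identity, every element's inverse is in K, and K is closed under +: it is a subgroup.
In fact K = ⟨(0,1)⟩.

Yes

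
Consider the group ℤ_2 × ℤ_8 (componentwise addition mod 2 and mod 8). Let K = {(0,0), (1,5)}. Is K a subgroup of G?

No

(1,5) ∈ K but its inverse (1,3) ∉ K, so K is not a subgroup.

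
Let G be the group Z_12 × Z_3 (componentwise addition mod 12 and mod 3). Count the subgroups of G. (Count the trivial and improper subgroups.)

18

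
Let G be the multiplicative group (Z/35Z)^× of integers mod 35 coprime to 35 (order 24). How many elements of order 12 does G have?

The elements of order 12 are: 2, 3, 12, 17, 18, 23, 32, 33.
That's 8.

8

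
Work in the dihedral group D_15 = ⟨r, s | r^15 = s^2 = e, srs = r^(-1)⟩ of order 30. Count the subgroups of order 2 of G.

15

|G| = 30 and 2 | 30, so subgroups of order 2 are possible by Lagrange.
The subgroups of order 2 are: {e, r^10s}; {e, r^11s}; {e, r^12s}; {e, r^13s}; … (15 in all).
So G has 15 subgroups of order 2.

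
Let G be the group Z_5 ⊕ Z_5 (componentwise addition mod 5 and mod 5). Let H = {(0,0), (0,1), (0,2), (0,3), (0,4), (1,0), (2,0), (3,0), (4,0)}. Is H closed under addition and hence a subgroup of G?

|H| = 9 does not divide |G| = 25, so by Lagrange H is not a subgroup.

No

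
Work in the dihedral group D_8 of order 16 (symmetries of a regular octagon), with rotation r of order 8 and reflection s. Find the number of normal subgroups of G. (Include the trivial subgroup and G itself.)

G has 19 subgroups. Checking conjugation-invariance by order — order 1: 1/1 normal; order 2: 1/9 normal; order 4: 1/5 normal; order 8: 3/3 normal; order 16: 1/1 normal.
Total normal subgroups: 7.

7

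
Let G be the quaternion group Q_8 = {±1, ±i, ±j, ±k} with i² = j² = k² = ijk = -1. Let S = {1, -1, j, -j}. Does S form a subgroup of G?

Yes

|S| = 4 divides |G| = 8, consistent with Lagrange.
S contains the identity, every element's inverse is in S, and S is closed under ·: it is a subgroup.
In fact S = ⟨j⟩.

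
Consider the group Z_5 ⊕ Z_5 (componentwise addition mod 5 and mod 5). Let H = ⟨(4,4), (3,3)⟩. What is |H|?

|⟨(4,4)⟩| = 5 and |⟨(3,3)⟩| = 5, so |H| is a multiple of lcm(5, 5) = 5 and divides |G| = 25.
Closing under the operation: H = {(0,0), (1,1), (2,2), (3,3), (4,4)}, so |H| = 5.

5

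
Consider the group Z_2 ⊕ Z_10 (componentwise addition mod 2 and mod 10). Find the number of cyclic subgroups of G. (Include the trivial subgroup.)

Each element a generates a cyclic subgroup ⟨a⟩; distinct elements may generate the same one (a cyclic group of order d has φ(d) generators).
Cyclic subgroups by order — order 1: 1; order 2: 3; order 5: 1; order 10: 3.
Total: 8.

8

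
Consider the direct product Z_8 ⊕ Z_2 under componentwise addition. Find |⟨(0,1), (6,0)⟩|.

|⟨(0,1)⟩| = 2 and |⟨(6,0)⟩| = 4, so |H| is a multiple of lcm(2, 4) = 4 and divides |G| = 16.
Closing under the operation: H = {(0,0), (0,1), (2,0), (2,1), (4,0), (4,1), (6,0), (6,1)}, so |H| = 8.

8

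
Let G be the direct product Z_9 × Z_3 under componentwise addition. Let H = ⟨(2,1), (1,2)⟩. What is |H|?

9

|⟨(2,1)⟩| = 9 and |⟨(1,2)⟩| = 9, so |H| is a multiple of lcm(9, 9) = 9 and divides |G| = 27.
Closing under the operation: H = {(0,0), (1,2), (2,1), (3,0), (4,2), (5,1), (6,0), (7,2), (8,1)}, so |H| = 9.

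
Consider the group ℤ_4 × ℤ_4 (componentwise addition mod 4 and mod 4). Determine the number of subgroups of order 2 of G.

3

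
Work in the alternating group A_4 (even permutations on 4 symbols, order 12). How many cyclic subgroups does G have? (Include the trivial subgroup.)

Each element a generates a cyclic subgroup ⟨a⟩; distinct elements may generate the same one (a cyclic group of order d has φ(d) generators).
Cyclic subgroups by order — order 1: 1; order 2: 3; order 3: 4.
Total: 8.

8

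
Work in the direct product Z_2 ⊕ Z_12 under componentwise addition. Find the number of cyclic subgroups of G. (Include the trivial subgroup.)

Group the elements of G by the cyclic subgroup they generate; each cyclic subgroup of order d accounts for φ(d) elements.
Cyclic subgroups by order — order 1: 1; order 2: 3; order 3: 1; order 4: 2; order 6: 3; order 12: 2.
Total: 12.

12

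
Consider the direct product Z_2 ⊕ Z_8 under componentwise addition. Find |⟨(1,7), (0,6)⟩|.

|⟨(1,7)⟩| = 8 and |⟨(0,6)⟩| = 4, so |H| is a multiple of lcm(8, 4) = 8 and divides |G| = 16.
Closing under the operation: H = {(0,0), (0,2), (0,4), (0,6), (1,1), (1,3), (1,5), (1,7)}, so |H| = 8.

8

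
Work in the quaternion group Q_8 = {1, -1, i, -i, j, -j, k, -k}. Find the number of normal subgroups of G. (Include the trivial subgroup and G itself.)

G has 6 subgroups. Checking conjugation-invariance by order — order 1: 1/1 normal; order 2: 1/1 normal; order 4: 3/3 normal; order 8: 1/1 normal.
Total normal subgroups: 6.

6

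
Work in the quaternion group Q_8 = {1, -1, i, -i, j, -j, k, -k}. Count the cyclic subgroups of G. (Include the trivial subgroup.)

Group the elements of G by the cyclic subgroup they generate; each cyclic subgroup of order d accounts for φ(d) elements.
Cyclic subgroups by order — order 1: 1; order 2: 1; order 4: 3.
Total: 5.

5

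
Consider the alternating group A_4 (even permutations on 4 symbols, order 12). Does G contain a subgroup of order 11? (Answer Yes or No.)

No

11 does not divide |G| = 12, so by Lagrange no subgroup of order 11 exists.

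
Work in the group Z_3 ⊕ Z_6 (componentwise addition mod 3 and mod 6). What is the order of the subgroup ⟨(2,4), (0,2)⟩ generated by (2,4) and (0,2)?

|⟨(2,4)⟩| = 3 and |⟨(0,2)⟩| = 3, so |H| is a multiple of lcm(3, 3) = 3 and divides |G| = 18.
Closing under the operation: H = {(0,0), (0,2), (0,4), (1,0), (1,2), (1,4), (2,0), (2,2), (2,4)}, so |H| = 9.

9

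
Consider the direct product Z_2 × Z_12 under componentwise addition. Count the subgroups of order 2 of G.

3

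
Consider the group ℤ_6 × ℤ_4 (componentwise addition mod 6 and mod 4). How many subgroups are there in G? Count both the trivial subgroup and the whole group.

|G| = 24, so by Lagrange every subgroup order divides 24. Divisors: 1, 2, 3, 4, 6, 8, 12, 24.
Subgroups by order — order 1: 1; order 2: 3; order 3: 1; order 4: 3; order 6: 3; order 8: 1; order 12: 3; order 24: 1.
Total: 1 + 3 + 1 + 3 + 3 + 1 + 3 + 1 = 16.

16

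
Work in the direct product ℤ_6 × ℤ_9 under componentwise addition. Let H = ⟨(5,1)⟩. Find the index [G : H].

3

|⟨(5,1)⟩| = 18 and |G| = 54.
By Lagrange, [G : H] = |G|/|H| = 54/18 = 3.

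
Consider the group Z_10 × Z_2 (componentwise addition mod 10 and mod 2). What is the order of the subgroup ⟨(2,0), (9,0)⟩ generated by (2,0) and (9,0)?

|⟨(2,0)⟩| = 5 and |⟨(9,0)⟩| = 10, so |H| is a multiple of lcm(5, 10) = 10 and divides |G| = 20.
Closing under the operation: H = {(0,0), (1,0), (2,0), (3,0), (4,0), (5,0), (6,0), (7,0), (8,0), (9,0)}, so |H| = 10.

10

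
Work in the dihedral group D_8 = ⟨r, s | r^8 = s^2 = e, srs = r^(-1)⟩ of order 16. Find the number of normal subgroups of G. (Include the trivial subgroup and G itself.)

7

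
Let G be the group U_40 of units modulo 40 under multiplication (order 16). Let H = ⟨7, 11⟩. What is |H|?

|⟨7⟩| = 4 and |⟨11⟩| = 2, so |H| is a multiple of lcm(4, 2) = 4 and divides |G| = 16.
Closing under the operation: H = {1, 7, 9, 11, 13, 19, 23, 37}, so |H| = 8.

8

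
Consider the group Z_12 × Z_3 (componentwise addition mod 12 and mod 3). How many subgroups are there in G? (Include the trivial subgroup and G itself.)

|G| = 36, so by Lagrange every subgroup order divides 36. Divisors: 1, 2, 3, 4, 6, 9, 12, 18, 36.
Subgroups by order — order 1: 1; order 2: 1; order 3: 4; order 4: 1; order 6: 4; order 9: 1; order 12: 4; order 18: 1; order 36: 1.
Total: 1 + 1 + 4 + 1 + 4 + 1 + 4 + 1 + 1 = 18.

18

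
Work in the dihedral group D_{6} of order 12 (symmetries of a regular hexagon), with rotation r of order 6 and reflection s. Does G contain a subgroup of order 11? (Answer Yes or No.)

11 does not divide |G| = 12, so by Lagrange no subgroup of order 11 exists.

No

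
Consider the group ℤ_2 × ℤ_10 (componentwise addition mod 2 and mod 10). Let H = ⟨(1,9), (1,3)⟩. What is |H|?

|⟨(1,9)⟩| = 10 and |⟨(1,3)⟩| = 10, so |H| is a multiple of lcm(10, 10) = 10 and divides |G| = 20.
Closing under the operation: H = {(0,0), (0,2), (0,4), (0,6), (0,8), (1,1), (1,3), (1,5), (1,7), (1,9)}, so |H| = 10.

10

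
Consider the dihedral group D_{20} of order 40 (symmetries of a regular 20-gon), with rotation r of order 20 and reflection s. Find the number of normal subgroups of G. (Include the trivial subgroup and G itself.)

9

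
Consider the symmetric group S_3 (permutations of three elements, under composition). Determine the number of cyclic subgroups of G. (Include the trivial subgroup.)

5

Each element a generates a cyclic subgroup ⟨a⟩; distinct elements may generate the same one (a cyclic group of order d has φ(d) generators).
Cyclic subgroups by order — order 1: 1; order 2: 3; order 3: 1.
Total: 5.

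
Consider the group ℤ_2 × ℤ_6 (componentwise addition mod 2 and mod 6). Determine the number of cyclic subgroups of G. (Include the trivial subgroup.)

8

A cyclic subgroup of order d is generated by each of its φ(d) elements of order d, so the cyclic subgroups of order d number (#elements of order d)/φ(d).
Cyclic subgroups by order — order 1: 1; order 2: 3; order 3: 1; order 6: 3.
Total: 8.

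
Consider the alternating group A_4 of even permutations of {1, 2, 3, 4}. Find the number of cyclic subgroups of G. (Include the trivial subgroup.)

Each element a generates a cyclic subgroup ⟨a⟩; distinct elements may generate the same one (a cyclic group of order d has φ(d) generators).
Cyclic subgroups by order — order 1: 1; order 2: 3; order 3: 4.
Total: 8.

8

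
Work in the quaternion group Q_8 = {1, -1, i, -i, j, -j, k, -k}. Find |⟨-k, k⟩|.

|⟨-k⟩| = 4 and |⟨k⟩| = 4, so |H| is a multiple of lcm(4, 4) = 4 and divides |G| = 8.
Closing under the operation: H = {1, -1, k, -k}, so |H| = 4.

4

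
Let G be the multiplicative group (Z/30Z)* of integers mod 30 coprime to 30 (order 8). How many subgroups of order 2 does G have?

3

|G| = 8 and 2 | 8, so subgroups of order 2 are possible by Lagrange.
The subgroups of order 2 are: {1, 11}; {1, 19}; {1, 29}.
So G has 3 subgroups of order 2.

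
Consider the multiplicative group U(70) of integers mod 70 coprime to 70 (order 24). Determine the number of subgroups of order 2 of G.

3

|G| = 24 and 2 | 24, so subgroups of order 2 are possible by Lagrange.
The subgroups of order 2 are: {1, 29}; {1, 41}; {1, 69}.
So G has 3 subgroups of order 2.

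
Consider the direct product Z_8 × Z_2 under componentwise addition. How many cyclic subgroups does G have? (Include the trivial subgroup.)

8

Each element a generates a cyclic subgroup ⟨a⟩; distinct elements may generate the same one (a cyclic group of order d has φ(d) generators).
Cyclic subgroups by order — order 1: 1; order 2: 3; order 4: 2; order 8: 2.
Total: 8.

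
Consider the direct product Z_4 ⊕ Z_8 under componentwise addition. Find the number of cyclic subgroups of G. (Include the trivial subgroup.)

14

Each element a generates a cyclic subgroup ⟨a⟩; distinct elements may generate the same one (a cyclic group of order d has φ(d) generators).
Cyclic subgroups by order — order 1: 1; order 2: 3; order 4: 6; order 8: 4.
Total: 14.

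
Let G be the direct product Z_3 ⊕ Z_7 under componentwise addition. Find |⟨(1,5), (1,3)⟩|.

|⟨(1,5)⟩| = 21 and |⟨(1,3)⟩| = 21, so |H| is a multiple of lcm(21, 21) = 21 and divides |G| = 21.
Closing {(1,5), (1,3)} under the group operation gives all of G, so |H| = 21.

21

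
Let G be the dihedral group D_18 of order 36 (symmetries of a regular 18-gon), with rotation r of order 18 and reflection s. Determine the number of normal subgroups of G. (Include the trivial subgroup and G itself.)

G has 45 subgroups. Checking conjugation-invariance by order — order 1: 1/1 normal; order 2: 1/19 normal; order 3: 1/1 normal; order 4: 0/9 normal; order 6: 1/7 normal; order 9: 1/1 normal; order 12: 0/3 normal; order 18: 3/3 normal; order 36: 1/1 normal.
Total normal subgroups: 9.

9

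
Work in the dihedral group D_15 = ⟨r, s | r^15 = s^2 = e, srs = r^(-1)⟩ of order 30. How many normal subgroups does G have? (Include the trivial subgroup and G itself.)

5

G has 28 subgroups. Checking conjugation-invariance by order — order 1: 1/1 normal; order 2: 0/15 normal; order 3: 1/1 normal; order 5: 1/1 normal; order 6: 0/5 normal; order 10: 0/3 normal; order 15: 1/1 normal; order 30: 1/1 normal.
Total normal subgroups: 5.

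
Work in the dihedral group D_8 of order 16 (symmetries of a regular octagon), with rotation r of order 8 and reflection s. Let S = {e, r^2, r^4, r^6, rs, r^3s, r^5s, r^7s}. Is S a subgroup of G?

Yes

|S| = 8 divides |G| = 16, consistent with Lagrange.
S contains the identity, every element's inverse is in S, and S is closed under ·: it is a subgroup.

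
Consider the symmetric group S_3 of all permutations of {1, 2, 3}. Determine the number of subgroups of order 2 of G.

3

|G| = 6 and 2 | 6, so subgroups of order 2 are possible by Lagrange.
The subgroups of order 2 are: {e, (1 2)}; {e, (1 3)}; {e, (2 3)}.
So G has 3 subgroups of order 2.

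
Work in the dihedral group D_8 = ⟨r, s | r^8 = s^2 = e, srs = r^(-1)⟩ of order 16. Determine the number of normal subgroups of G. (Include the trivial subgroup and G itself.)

7

G has 19 subgroups. Checking conjugation-invariance by order — order 1: 1/1 normal; order 2: 1/9 normal; order 4: 1/5 normal; order 8: 3/3 normal; order 16: 1/1 normal.
Total normal subgroups: 7.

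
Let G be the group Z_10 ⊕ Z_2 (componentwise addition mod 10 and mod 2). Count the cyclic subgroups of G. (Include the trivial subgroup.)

8

Group the elements of G by the cyclic subgroup they generate; each cyclic subgroup of order d accounts for φ(d) elements.
Cyclic subgroups by order — order 1: 1; order 2: 3; order 5: 1; order 10: 3.
Total: 8.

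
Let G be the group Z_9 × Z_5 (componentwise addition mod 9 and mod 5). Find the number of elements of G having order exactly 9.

6

An element (a,b) has order lcm(ord(a), ord(b)); count pairs with lcm equal to 9.
Enumerating gives 6 such elements.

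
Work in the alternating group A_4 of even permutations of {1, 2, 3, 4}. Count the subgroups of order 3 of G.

|G| = 12 and 3 | 12, so subgroups of order 3 are possible by Lagrange.
The subgroups of order 3 are: {e, (1 2 3), (1 3 2)}; {e, (1 2 4), (1 4 2)}; {e, (1 3 4), (1 4 3)}; {e, (2 3 4), (2 4 3)}.
So G has 4 subgroups of order 3.

4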